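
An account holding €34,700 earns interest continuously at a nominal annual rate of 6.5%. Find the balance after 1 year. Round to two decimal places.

A = P·e^(rt) = 34,700·e^(0.065·1) = 34,700·e^0.065.
e^0.065 ≈ 1.0671590244, so A ≈ 37,030.4181.

€37,030.42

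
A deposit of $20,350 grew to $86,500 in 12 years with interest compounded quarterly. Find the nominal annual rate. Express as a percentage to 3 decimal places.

(1 + r/4)^48 = 86,500/20,350 = 4.25061.
1 + r/4 = 4.25061^(1/48) ≈ 1.030606, so r/4 ≈ 0.0306062.
r ≈ 4·0.0306062 = 12.24247%.

12.242%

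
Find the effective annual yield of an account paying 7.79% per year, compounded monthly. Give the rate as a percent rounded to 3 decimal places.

8.074%

EAR = (1 + 7.79%/12)^12 − 1 = (1 + 0.00649167)^12 − 1.
(1 + 0.00649167)^12 ≈ 1.080742, so EAR ≈ 8.07424%.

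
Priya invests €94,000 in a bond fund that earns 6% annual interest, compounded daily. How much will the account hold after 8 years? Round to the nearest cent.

€151,905.00

Periodic rate = 6%/365 = 0.000164384; periods = 365·8 = 2920.
A = 94,000·(1 + 0.06/365)^2920 ≈ 94,000·1.61601065298 ≈ 151,905.0014.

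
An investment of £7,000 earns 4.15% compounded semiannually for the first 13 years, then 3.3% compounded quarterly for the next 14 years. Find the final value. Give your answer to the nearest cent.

After 13 years at 4.15%: 7,000 × 1.7057057107 ≈ 11,939.9400.
Then 14 years at 3.3%: 11,939.9400 × 1.5842397943 ≈ 18,915.7280.

£18,915.73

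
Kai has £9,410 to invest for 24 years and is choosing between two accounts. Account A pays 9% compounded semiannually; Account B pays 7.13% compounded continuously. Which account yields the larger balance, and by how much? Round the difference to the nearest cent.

A: (1 + 0.045)^48 ≈ 8.2714555734, so 9,410 × 8.2714555734 ≈ 77,834.3969.
B: e^(0.0713·24) = e^1.7112 ≈ 5.5356002138, so 9,410 × 5.5356002138 ≈ 52,089.9980.
Difference ≈ 25,744.3989 in favor of A.

Account A, by £25,744.40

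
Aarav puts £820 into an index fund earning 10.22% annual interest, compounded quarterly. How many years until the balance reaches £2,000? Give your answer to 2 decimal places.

8.84 years

We need (1 + 0.02555)^(4t) = 2.439, so 4t = ln 2.439 / ln 1.02555 ≈ 35.3401.
t ≈ 35.3401/4 = 8.8350 years.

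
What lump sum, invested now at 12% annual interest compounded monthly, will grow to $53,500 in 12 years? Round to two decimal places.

$12,766.62

Periodic rate = 12%/12 = 0.01; 144 periods.
P = 53,500/(1 + 0.01)^144 ≈ 53,500/4.1906155936 ≈ 12,766.6208.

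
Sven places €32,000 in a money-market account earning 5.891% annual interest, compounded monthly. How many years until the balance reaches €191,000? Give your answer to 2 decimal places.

We need (1 + 0.00490917)^(12t) = 5.9688, so 12t = ln 5.9688 / ln 1.004909 ≈ 364.8112.
t ≈ 364.8112/12 = 30.4009 years.

30.40 years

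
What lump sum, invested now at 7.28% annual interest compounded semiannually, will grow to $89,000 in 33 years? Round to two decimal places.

$8,405.84

Periodic rate = 7.28%/2 = 0.0364; 66 periods.
P = 89,000/(1 + 0.0364)^66 ≈ 89,000/10.587872058 ≈ 8,405.8439.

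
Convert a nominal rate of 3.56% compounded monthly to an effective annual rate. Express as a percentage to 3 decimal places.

EAR = (1 + 3.56%/12)^12 − 1 = (1 + 0.00296667)^12 − 1.
(1 + 0.00296667)^12 ≈ 1.036187, so EAR ≈ 3.61867%.

3.619%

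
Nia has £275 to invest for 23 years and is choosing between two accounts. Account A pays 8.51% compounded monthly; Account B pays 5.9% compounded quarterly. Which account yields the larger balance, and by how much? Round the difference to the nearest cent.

A: (1 + 0.0851/12)^276 ≈ 7.03144603, so 275 × 7.03144603 ≈ 1,933.6477.
B: (1 + 0.01475)^92 ≈ 3.846214661, so 275 × 3.846214661 ≈ 1,057.7090.
Difference ≈ 875.9386 in favor of A.

Account A, by £875.94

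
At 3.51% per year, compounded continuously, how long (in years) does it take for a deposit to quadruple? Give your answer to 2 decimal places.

39.50 years

e^(0.0351t) = 4, so 0.0351t = ln 4 ≈ 1.3863.
t ≈ 1.3863/0.0351 ≈ 39.4956.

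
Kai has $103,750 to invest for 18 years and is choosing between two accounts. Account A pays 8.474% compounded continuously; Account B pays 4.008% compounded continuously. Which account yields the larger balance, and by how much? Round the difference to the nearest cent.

A: e^(0.08474·18) = e^1.52532 ≈ 4.59661425055, so 103,750 × 4.59661425055 ≈ 476,898.7285.
B: e^(0.04008·18) = e^0.72144 ≈ 2.05739372553, so 103,750 × 2.05739372553 ≈ 213,454.5990.
Difference ≈ 263,444.1295 in favor of A.

Account A, by $263,444.13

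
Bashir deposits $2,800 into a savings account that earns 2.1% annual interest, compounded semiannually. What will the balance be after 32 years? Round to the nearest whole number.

Periodic rate = 2.1%/2 = 0.0105; periods = 2·32 = 64.
A = 2,800·(1 + 0.0105)^64 ≈ 2,800·1.951301339 ≈ 5,463.6437.

$5,464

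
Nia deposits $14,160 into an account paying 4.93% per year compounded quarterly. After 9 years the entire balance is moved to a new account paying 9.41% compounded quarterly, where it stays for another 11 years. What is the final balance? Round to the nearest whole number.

Phase 1: 14,160·(1 + 0.012325)^36 ≈ 22,008.0666.
Phase 2: 22,008.0666·(1 + 0.023525)^44 ≈ 61,222.9015.

$61,223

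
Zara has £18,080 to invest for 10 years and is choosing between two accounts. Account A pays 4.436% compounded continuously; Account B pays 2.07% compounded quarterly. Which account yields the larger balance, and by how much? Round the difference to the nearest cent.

Account A, by £5,947.97

A: e^(0.04436·10) = e^0.4436 ≈ 1.5583070381, so 18,080 × 1.5583070381 ≈ 28,174.1912.
B: (1 + 0.005175)^40 ≈ 1.229326217, so 18,080 × 1.229326217 ≈ 22,226.2180.
Difference ≈ 5,947.9732 in favor of A.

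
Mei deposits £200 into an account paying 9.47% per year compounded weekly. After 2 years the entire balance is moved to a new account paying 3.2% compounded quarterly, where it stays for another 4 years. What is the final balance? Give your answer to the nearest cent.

After 2 years at 9.47%: 200 × 1.20831611 ≈ 241.6632.
Then 4 years at 3.2%: 241.6632 × 1.13597432 ≈ 274.5232.

£274.52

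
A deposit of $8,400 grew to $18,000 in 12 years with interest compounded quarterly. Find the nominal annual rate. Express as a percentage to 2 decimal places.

(1 + r/4)^48 = 18,000/8,400 = 2.14286.
1 + r/4 = 2.14286^(1/48) ≈ 1.016005, so r/4 ≈ 0.0160046.
r ≈ 4·0.0160046 = 6.40186%.

6.40%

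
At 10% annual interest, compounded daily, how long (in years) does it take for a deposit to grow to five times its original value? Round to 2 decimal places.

(1 + 0.000273973)^(365t) = 5.
365t = ln 5 / ln(1 + 0.000273973) ≈ 1.6094/0.000273935 ≈ 5875.2531.
t ≈ 16.0966.

16.10 years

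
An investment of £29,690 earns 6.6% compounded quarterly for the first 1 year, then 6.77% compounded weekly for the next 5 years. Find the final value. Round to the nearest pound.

Phase 1: 29,690·(1 + 0.0165)^4 ≈ 31,698.5743.
Phase 2: 31,698.5743·(1 + 0.0677/52)^260 ≈ 44,458.2944.

£44,458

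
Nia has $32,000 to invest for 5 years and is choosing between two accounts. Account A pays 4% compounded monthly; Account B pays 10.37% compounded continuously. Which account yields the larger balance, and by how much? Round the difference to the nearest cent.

Account A growth factor: (1 + 0.04/12)^60 ≈ 1.2209965939; balance ≈ 39,071.8910.
Account B growth factor: e^(0.1037·5) = e^0.5185 ≈ 1.6795064996; balance ≈ 53,744.2080.
Account B is larger by 14,672.3170.

Account B, by $14,672.32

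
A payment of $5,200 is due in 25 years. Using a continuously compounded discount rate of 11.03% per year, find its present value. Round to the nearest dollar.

P = A·e^(−rt) = 5,200·e^(−2.7575).
e^(−2.7575) ≈ 0.06345019573, so P ≈ 329.9410.

$330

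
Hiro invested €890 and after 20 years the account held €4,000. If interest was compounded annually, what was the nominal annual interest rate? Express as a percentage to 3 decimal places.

7.804%

(1 + r)^20 = 4,000/890 = 4.49438.
1 + r = 4.49438^(1/20) ≈ 1.078037, so r ≈ 0.0780366.
r ≈ 7.80366%.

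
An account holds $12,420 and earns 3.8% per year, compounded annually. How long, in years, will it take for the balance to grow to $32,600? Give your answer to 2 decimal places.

(1 + 0.038)^t = 32,600/12,420 = 2.6248.
t·ln(1 + 0.038) = ln(2.6248); t = 0.965/0.0372958 ≈ 25.8744.

25.87 years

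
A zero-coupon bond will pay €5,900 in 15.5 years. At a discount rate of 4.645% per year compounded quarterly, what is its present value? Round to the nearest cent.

€2,883.85

Periodic rate = 4.645%/4 = 0.0116125; 62 periods.
P = 5,900/(1 + 0.0116125)^62 ≈ 5,900/2.045877369 ≈ 2,883.8483.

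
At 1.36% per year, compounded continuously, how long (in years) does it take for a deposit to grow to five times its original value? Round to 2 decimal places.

118.34 years

e^(0.0136t) = 5, so 0.0136t = ln 5 ≈ 1.6094.
t ≈ 1.6094/0.0136 ≈ 118.3410.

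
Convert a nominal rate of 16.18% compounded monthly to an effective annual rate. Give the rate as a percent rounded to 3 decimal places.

One year is 12 periods at 0.0134833 each: (1 + 0.0134833)^12 ≈ 1.174355.
EAR = 1.174355 − 1 ≈ 17.43548%.

17.435%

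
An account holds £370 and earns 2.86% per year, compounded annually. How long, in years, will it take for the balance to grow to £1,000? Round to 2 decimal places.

(1 + 0.0286)^t = 1,000/370 = 2.7027.
t·ln(1 + 0.0286) = ln(2.7027); t = 0.99425/0.0281987 ≈ 35.2589.

35.26 years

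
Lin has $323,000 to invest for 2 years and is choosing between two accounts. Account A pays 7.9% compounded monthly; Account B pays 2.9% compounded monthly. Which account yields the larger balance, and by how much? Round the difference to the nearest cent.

A: (1 + 0.079/12)^24 ≈ 1.17055990783, so 323,000 × 1.17055990783 ≈ 378,090.8502.
B: (1 + 0.029/12)^24 ≈ 1.05964084938, so 323,000 × 1.05964084938 ≈ 342,263.9944.
Difference ≈ 35,826.8559 in favor of A.

Account A, by $35,826.86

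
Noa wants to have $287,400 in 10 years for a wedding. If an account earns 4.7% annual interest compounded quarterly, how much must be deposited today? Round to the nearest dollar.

Periodic rate = 4.7%/4 = 0.01175; 40 periods.
P = 287,400/(1 + 0.01175)^40 ≈ 287,400/1.59561651439 ≈ 180,118.4667.

$180,118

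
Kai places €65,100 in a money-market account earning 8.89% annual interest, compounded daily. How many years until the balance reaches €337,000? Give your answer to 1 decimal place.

We need (1 + 0.000243562)^(365t) = 5.1767, so 365t = ln 5.1767 / ln 1.000244 ≈ 6751.3036.
t ≈ 6751.3036/365 = 18.4967 years.

18.5 years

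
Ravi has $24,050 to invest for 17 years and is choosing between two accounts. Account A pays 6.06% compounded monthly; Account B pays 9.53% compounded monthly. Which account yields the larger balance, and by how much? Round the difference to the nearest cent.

A: (1 + 0.00505)^204 ≈ 2.7943722099, so 24,050 × 2.7943722099 ≈ 67,204.6516.
B: (1 + 0.0953/12)^204 ≈ 5.02135948742, so 24,050 × 5.02135948742 ≈ 120,763.6957.
Difference ≈ 53,559.0440 in favor of B.

Account B, by $53,559.04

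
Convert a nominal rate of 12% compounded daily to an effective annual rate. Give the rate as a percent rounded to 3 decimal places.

EAR = (1 + 12%/365)^365 − 1 = (1 + 0.000328767)^365 − 1.
(1 + 0.000328767)^365 ≈ 1.127475, so EAR ≈ 12.74746%.

12.747%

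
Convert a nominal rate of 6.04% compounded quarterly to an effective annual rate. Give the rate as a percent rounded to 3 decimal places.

6.178%

One year is 4 periods at 0.0151 each: (1 + 0.0151)^4 ≈ 1.061782.
EAR = 1.061782 − 1 ≈ 6.17819%.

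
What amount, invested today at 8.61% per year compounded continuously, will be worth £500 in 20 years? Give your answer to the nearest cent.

£89.35

P = A·e^(−rt) = 500·e^(−1.722).
e^(−1.722) ≈ 0.178708374, so P ≈ 89.3542.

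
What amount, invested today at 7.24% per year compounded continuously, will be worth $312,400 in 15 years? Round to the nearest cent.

P = A·e^(−rt) = 312,400·e^(−1.086).
e^(−1.086) ≈ 0.337564053003, so P ≈ 105,455.0102.

$105,455.01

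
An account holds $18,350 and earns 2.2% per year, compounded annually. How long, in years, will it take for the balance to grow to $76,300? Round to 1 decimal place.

65.5 years

(1 + 0.022)^t = 76,300/18,350 = 4.158.
t·ln(1 + 0.022) = ln(4.158); t = 1.425/0.0217615 ≈ 65.4846.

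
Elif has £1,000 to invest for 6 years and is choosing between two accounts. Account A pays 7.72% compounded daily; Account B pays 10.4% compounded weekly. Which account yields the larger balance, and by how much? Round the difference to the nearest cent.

Account B, by £276.14

Account A growth factor: (1 + 0.0772/365)^2190 ≈ 1.589073309; balance ≈ 1,589.0733.
Account B growth factor: (1 + 0.002)^312 ≈ 1.865215938; balance ≈ 1,865.2159.
Account B is larger by 276.1426.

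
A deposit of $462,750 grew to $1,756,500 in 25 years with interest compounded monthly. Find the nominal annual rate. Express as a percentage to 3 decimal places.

5.347%

The 300-period growth factor is 1,756,500/462,750 = 3.79579.
r/12 = 3.79579^(1/300) − 1 ≈ 0.0044562, so r ≈ 12·0.0044562 = 5.34745%.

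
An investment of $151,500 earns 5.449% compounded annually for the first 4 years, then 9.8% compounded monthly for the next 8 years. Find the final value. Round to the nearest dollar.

Phase 1: 151,500·(1 + 0.05449)^4 ≈ 187,319.2866.
Phase 2: 187,319.2866·(1 + 0.098/12)^96 ≈ 408,965.4041.

$408,965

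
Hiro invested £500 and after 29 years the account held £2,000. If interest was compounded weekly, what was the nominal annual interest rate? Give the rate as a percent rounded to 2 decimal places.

4.78%

(1 + r/52)^1508 = 2,000/500 = 4.
1 + r/52 = 4^(1/1508) ≈ 1.00092, so r/52 ≈ 0.000919716.
r ≈ 52·0.000919716 = 4.78252%.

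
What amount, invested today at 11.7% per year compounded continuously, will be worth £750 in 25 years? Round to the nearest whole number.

£40

P = A·e^(−rt) = 750·e^(−2.925).
e^(−2.925) ≈ 0.0536646919, so P ≈ 40.2485.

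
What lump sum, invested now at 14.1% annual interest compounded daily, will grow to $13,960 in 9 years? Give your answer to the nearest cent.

$3,925.29

Growth factor = (1 + 0.141/365)^3285 ≈ 3.556421899.
P = 13,960/3.556421899 ≈ 3,925.2936.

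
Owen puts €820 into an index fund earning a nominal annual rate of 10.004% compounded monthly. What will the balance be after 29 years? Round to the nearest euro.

€14,742

Periodic rate = 10.004%/12 = 0.00833667; periods = 12·29 = 348.
A = 820·(1 + 0.10004/12)^348 ≈ 820·17.97773038 ≈ 14,741.7389.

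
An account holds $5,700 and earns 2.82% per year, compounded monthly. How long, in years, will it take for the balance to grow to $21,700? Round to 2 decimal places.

(1 + 0.00235)^(12t) = 21,700/5,700 = 3.807.
12t·ln(1 + 0.00235) = ln(3.807); 12t = 1.3368/0.00234724 ≈ 569.5388.
t ≈ 47.4616 years.

47.46 years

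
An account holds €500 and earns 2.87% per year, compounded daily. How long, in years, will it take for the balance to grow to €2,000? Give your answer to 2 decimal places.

We need (1 + 0.0000786301)^(365t) = 4, so 365t = ln 4 / ln 1.000079 ≈ 17631.2660.
t ≈ 17631.2660/365 = 48.3048 years.

48.30 years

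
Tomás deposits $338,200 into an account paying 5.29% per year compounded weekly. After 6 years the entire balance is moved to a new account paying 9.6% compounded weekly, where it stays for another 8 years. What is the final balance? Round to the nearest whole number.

After 6 years at 5.29%: 338,200 × 1.373330295505 ≈ 464,460.3059.
Then 8 years at 9.6%: 464,460.3059 × 2.153925407202 ≈ 1,000,412.8536.

$1,000,413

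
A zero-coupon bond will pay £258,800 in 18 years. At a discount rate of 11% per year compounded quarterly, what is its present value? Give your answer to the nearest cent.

Periodic rate = 11%/4 = 0.0275; 72 periods.
P = 258,800/(1 + 0.0275)^72 ≈ 258,800/7.05166706474 ≈ 36,700.5415.

£36,700.54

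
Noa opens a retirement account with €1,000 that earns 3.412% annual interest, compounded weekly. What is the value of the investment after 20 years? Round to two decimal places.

€1,978.18

Growth factor = (1 + 0.03412/52)^1040 ≈ 1.978177998.
A ≈ 1,000 × 1.978177998 ≈ 1,978.1780.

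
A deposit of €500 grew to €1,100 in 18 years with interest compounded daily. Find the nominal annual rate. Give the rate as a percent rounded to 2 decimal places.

4.38%

(1 + r/365)^6570 = 1,100/500 = 2.2.
1 + r/365 = 2.2^(1/6570) ≈ 1.00012, so r/365 ≈ 0.000120016.
r ≈ 365·0.000120016 = 4.38058%.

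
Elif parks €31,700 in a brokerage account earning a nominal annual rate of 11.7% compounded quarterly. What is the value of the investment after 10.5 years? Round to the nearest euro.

Periodic rate = 11.7%/4 = 0.02925; periods = 4·10.5 = 42.
A = 31,700·(1 + 0.02925)^42 ≈ 31,700·3.35642369304 ≈ 106,398.6311.

€106,399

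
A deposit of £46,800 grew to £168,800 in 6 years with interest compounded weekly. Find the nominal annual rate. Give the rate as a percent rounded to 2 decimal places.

(1 + r/52)^312 = 168,800/46,800 = 3.60684.
1 + r/52 = 3.60684^(1/312) ≈ 1.00412, so r/52 ≈ 0.0041201.
r ≈ 52·0.0041201 = 21.42454%.

21.42%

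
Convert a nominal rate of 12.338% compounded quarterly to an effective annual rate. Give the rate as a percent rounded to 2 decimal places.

12.92%

One year is 4 periods at 0.030845 each: (1 + 0.030845)^4 ≈ 1.129207.
EAR = 1.129207 − 1 ≈ 12.92068%.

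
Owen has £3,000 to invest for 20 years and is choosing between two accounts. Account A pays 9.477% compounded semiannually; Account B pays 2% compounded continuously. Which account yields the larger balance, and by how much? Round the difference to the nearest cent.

Account A, by £14,639.57

Account A growth factor: (1 + 0.047385)^40 ≈ 6.3716805881; balance ≈ 19,115.0418.
Account B growth factor: e^(0.02·20) = e^0.4 ≈ 1.491824698; balance ≈ 4,475.4741.
Account A is larger by 14,639.5677.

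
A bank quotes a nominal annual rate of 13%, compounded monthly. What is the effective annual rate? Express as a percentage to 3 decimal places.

EAR = (1 + 13%/12)^12 − 1 = (1 + 0.0108333)^12 − 1.
(1 + 0.0108333)^12 ≈ 1.138032, so EAR ≈ 13.80325%.

13.803%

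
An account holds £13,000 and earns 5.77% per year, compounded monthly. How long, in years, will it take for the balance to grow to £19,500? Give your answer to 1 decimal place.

We need (1 + 0.00480833)^(12t) = 1.5, so 12t = ln 1.5 / ln 1.004808 ≈ 84.5281.
t ≈ 84.5281/12 = 7.0440 years.

7.0 years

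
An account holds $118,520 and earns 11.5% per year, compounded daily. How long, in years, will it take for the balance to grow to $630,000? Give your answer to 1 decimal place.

14.5 years

We need (1 + 0.000315068)^(365t) = 5.3156, so 365t = ln 5.3156 / ln 1.000315 ≈ 5303.2953.
t ≈ 5303.2953/365 = 14.5296 years.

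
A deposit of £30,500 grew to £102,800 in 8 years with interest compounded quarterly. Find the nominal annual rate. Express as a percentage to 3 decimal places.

The 32-period growth factor is 102,800/30,500 = 3.37049.
r/4 = 3.37049^(1/32) − 1 ≈ 0.0387007, so r ≈ 4·0.0387007 = 15.48027%.

15.480%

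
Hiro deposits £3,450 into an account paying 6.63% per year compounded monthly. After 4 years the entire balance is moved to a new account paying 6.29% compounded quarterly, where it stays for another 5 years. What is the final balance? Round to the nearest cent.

After 4 years at 6.63%: 3,450 × 1.302740435 ≈ 4,494.4545.
Then 5 years at 6.29%: 4,494.4545 × 1.366226916 ≈ 6,140.4447.

£6,140.44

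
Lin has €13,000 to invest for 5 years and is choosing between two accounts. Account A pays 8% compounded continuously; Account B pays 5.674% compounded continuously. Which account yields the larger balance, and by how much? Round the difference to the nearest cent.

Account A, by €2,129.27

Account A growth factor: e^(0.08·5) = e^0.4 ≈ 1.4918246976; balance ≈ 19,393.7211.
Account B growth factor: e^(0.05674·5) = e^0.2837 ≈ 1.3280344606; balance ≈ 17,264.4480.
Account A is larger by 2,129.2731.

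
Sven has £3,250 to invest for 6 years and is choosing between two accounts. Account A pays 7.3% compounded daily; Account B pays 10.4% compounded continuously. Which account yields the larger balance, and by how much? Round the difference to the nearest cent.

Account B, by £1,029.74

Account A growth factor: (1 + 0.0002)^2190 ≈ 1.549537045; balance ≈ 5,035.9954.
Account B growth factor: e^(0.104·6) = e^0.624 ≈ 1.866378645; balance ≈ 6,065.7306.
Account B is larger by 1,029.7352.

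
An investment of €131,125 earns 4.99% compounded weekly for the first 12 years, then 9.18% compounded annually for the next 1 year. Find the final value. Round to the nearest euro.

After 12 years at 4.99%: 131,125 × 1.8194110955 ≈ 238,570.2799.
Then 1 years at 9.18%: 238,570.2799 × 1.0918 ≈ 260,471.0316.

€260,471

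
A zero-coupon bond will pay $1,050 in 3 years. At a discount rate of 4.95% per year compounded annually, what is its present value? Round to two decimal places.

Growth factor = (1 + 0.0495)^3 ≈ 1.155972037.
P = 1,050/1.155972037 ≈ 908.3265.

$908.33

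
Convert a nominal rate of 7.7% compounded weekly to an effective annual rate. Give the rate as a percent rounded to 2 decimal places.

8.00%

One year is 52 periods at 0.00148077 each: (1 + 0.00148077)^52 ≈ 1.079981.
EAR = 1.079981 − 1 ≈ 7.99806%.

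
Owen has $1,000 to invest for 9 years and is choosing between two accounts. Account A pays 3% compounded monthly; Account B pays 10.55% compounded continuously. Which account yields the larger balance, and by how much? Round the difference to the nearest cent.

Account B, by $1,274.89

Account A growth factor: (1 + 0.0025)^108 ≈ 1.309523148; balance ≈ 1,309.5231.
Account B growth factor: e^(0.1055·9) = e^0.9495 ≈ 2.584417128; balance ≈ 2,584.4171.
Account B is larger by 1,274.8940.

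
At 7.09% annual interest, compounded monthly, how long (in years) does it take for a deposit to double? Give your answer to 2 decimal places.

9.81 years

(1 + 0.00590833)^(12t) = 2.
12t = ln 2 / ln(1 + 0.00590833) ≈ 0.69315/0.00589095 ≈ 117.6631.
t ≈ 9.8053.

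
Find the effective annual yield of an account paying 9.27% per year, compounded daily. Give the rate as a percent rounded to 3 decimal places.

EAR = (1 + 9.27%/365)^365 − 1 = (1 + 0.000253973)^365 − 1.
(1 + 0.000253973)^365 ≈ 1.09712, so EAR ≈ 9.71196%.

9.712%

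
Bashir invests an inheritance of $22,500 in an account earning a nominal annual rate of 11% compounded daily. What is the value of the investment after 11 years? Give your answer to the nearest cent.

$75,439.65

Periodic rate = 11%/365 = 0.00030137; periods = 365·11 = 4015.
A = 22,500·(1 + 0.11/365)^4015 ≈ 22,500·3.3528733944 ≈ 75,439.6514.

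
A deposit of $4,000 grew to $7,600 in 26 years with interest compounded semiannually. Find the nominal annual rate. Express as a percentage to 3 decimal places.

(1 + r/2)^52 = 7,600/4,000 = 1.9.
1 + r/2 = 1.9^(1/52) ≈ 1.01242, so r/2 ≈ 0.0124198.
r ≈ 2·0.0124198 = 2.48397%.

2.484%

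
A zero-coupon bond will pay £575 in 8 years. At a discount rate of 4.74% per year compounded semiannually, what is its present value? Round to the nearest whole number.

Periodic rate = 4.74%/2 = 0.0237; 16 periods.
P = 575/(1 + 0.0237)^16 ≈ 575/1.45466588 ≈ 395.2798.

£395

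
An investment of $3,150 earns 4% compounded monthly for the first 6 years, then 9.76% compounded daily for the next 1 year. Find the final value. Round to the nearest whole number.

$4,413

Phase 1: 3,150·(1 + 0.04/12)^72 ≈ 4,002.8369.
Phase 2: 4,002.8369·(1 + 0.0976/365)^365 ≈ 4,413.1569.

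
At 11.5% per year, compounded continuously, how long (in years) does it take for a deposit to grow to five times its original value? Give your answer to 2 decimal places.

14.00 years

e^(0.115t) = 5, so 0.115t = ln 5 ≈ 1.6094.
t ≈ 1.6094/0.115 ≈ 13.9951.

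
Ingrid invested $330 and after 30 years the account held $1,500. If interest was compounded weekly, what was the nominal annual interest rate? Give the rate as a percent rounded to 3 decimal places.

The 1560-period growth factor is 1,500/330 = 4.54545.
r/52 = 4.54545^(1/1560) − 1 ≈ 0.000971066, so r ≈ 52·0.000971066 = 5.04954%.

5.050%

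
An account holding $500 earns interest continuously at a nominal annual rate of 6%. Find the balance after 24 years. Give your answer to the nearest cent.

A = P·e^(rt) = 500·e^(0.06·24) = 500·e^1.44.
e^1.44 ≈ 4.220695817, so A ≈ 2,110.3479.

$2,110.35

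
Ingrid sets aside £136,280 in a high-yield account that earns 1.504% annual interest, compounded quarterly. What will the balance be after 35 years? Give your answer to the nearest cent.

£230,470.86

Periodic rate = 1.504%/4 = 0.00376; periods = 4·35 = 140.
A = 136,280·(1 + 0.00376)^140 ≈ 136,280·1.69115688437 ≈ 230,470.8602.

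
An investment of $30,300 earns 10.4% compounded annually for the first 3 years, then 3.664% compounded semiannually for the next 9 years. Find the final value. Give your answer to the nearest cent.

Phase 1: 30,300·(1 + 0.104)^3 ≈ 40,770.8578.
Phase 2: 40,770.8578·(1 + 0.01832)^18 ≈ 56,528.4102.

$56,528.41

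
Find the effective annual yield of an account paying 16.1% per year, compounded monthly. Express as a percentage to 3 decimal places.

EAR = (1 + 16.1%/12)^12 − 1 = (1 + 0.0134167)^12 − 1.
(1 + 0.0134167)^12 ≈ 1.173428, so EAR ≈ 17.34282%.

17.343%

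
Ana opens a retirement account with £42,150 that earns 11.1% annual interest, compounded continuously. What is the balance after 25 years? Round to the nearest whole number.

A = P·e^(rt) = 42,150·e^(0.111·25) = 42,150·e^2.775.
e^2.775 ≈ 16.0386269957, so A ≈ 676,028.1279.

£676,028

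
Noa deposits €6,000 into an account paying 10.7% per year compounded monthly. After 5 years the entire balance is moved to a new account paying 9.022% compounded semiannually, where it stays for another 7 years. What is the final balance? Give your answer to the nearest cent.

Phase 1: 6,000·(1 + 0.107/12)^60 ≈ 10,220.4268.
Phase 2: 10,220.4268·(1 + 0.04511)^14 ≈ 18,955.5800.

€18,955.58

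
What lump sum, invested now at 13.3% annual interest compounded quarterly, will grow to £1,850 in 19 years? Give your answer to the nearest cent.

£154.01

Growth factor = (1 + 0.03325)^76 ≈ 12.01189315.
P = 1,850/12.01189315 ≈ 154.0140.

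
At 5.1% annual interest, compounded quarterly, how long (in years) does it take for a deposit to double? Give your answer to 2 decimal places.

13.68 years

(1 + 0.01275)^(4t) = 2.
4t = ln 2 / ln(1 + 0.01275) ≈ 0.69315/0.0126694 ≈ 54.7103.
t ≈ 13.6776.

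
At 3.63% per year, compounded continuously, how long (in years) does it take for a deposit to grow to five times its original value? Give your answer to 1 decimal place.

44.3 years

e^(0.0363t) = 5, so 0.0363t = ln 5 ≈ 1.6094.
t ≈ 1.6094/0.0363 ≈ 44.3371.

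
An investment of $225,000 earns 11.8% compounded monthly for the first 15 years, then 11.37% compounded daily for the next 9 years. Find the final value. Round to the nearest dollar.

After 15 years at 11.8%: 225,000 × 5.820313534872 ≈ 1,309,570.5453.
Then 9 years at 11.37%: 1,309,570.5453 × 2.781918091088 ≈ 3,643,117.9917.

$3,643,118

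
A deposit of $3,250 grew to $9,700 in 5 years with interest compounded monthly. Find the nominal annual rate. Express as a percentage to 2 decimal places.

(1 + r/12)^60 = 9,700/3,250 = 2.98462.
1 + r/12 = 2.98462^(1/60) ≈ 1.018392, so r/12 ≈ 0.0183916.
r ≈ 12·0.0183916 = 22.06991%.

22.07%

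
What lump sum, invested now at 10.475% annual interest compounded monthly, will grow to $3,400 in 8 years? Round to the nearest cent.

$1,476.11

Growth factor = (1 + 0.10475/12)^96 ≈ 2.30334779.
P = 3,400/2.30334779 ≈ 1,476.1123.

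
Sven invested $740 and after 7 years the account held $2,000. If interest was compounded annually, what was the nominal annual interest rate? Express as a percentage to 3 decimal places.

15.262%

The 7-period growth factor is 2,000/740 = 2.7027.
r = 2.7027^(1/7) − 1 ≈ 0.152618, i.e. 15.26182%.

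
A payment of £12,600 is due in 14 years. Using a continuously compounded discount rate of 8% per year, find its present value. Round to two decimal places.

£4,111.13

P = A·e^(−rt) = 12,600·e^(−1.12).
e^(−1.12) ≈ 0.32627979462, so P ≈ 4,111.1254.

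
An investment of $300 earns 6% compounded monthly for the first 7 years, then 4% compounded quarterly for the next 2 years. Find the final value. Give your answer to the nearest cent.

Phase 1: 300·(1 + 0.005)^84 ≈ 456.1109.
Phase 2: 456.1109·(1 + 0.01)^8 ≈ 493.9027.

$493.90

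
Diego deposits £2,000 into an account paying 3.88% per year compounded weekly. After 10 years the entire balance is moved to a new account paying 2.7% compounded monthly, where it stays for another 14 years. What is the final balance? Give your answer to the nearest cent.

£4,299.84

Phase 1: 2,000·(1 + 0.0388/52)^520 ≈ 2,947.6331.
Phase 2: 2,947.6331·(1 + 0.00225)^168 ≈ 4,299.8403.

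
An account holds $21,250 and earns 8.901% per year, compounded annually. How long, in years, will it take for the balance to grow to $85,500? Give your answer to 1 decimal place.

16.3 years

We need (1 + 0.08901)^t = 4.0235, so t = ln 4.0235 / ln 1.08901 ≈ 16.3267.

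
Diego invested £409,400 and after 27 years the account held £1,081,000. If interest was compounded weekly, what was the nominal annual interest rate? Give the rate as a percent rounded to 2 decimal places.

(1 + r/52)^1404 = 1,081,000/409,400 = 2.64045.
1 + r/52 = 2.64045^(1/1404) ≈ 1.000692, so r/52 ≈ 0.000691798.
r ≈ 52·0.000691798 = 3.59735%.

3.60%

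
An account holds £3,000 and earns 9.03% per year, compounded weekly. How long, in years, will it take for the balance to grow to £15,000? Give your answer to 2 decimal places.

17.84 years

We need (1 + 0.00173654)^(52t) = 5, so 52t = ln 5 / ln 1.001737 ≈ 927.6126.
t ≈ 927.6126/52 = 17.8387 years.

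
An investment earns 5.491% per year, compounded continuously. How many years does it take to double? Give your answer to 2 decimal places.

12.62 years

e^(0.05491t) = 2, so 0.05491t = ln 2 ≈ 0.69315.
t ≈ 0.69315/0.05491 ≈ 12.6233.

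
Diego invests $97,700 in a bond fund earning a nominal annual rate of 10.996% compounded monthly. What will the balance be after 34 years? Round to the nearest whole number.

$4,038,046

Periodic rate = 10.996%/12 = 0.00916333; periods = 12·34 = 408.
A = 97,700·(1 + 0.10996/12)^408 ≈ 97,700·41.3310785491 ≈ 4,038,046.3742.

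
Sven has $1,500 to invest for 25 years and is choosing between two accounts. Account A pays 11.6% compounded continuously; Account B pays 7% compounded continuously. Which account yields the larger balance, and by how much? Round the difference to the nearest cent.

Account A growth factor: e^(0.116·25) = e^2.9 ≈ 18.174145369; balance ≈ 27,261.2181.
Account B growth factor: e^(0.07·25) = e^1.75 ≈ 5.754602676; balance ≈ 8,631.9040.
Account A is larger by 18,629.3140.

Account A, by $18,629.31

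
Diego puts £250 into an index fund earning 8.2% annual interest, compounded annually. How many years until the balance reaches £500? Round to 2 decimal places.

8.80 years

We need (1 + 0.082)^t = 2, so t = ln 2 / ln 1.082 ≈ 8.7950.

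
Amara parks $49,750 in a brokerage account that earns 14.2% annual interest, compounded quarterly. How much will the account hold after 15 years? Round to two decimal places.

Growth factor = (1 + 0.0355)^60 ≈ 8.10972623602.
A ≈ 49,750 × 8.10972623602 ≈ 403,458.8802.

$403,458.88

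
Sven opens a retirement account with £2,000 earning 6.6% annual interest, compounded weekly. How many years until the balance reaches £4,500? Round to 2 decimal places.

12.29 years

(1 + 0.00126923)^(52t) = 4,500/2,000 = 2.25.
52t·ln(1 + 0.00126923) = ln(2.25); 52t = 0.81093/0.00126843 ≈ 639.3201.
t ≈ 12.2946 years.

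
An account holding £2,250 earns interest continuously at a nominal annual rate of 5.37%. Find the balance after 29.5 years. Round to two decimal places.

A = P·e^(rt) = 2,250·e^(0.0537·29.5) = 2,250·e^1.58415.
e^1.58415 ≈ 4.875145743, so A ≈ 10,969.0779.

£10,969.08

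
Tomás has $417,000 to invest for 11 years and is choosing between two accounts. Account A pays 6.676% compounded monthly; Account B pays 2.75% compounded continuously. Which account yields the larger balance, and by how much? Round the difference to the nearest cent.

Account A, by $303,022.51

Account A growth factor: (1 + 0.06676/12)^132 ≈ 2.07991036723; balance ≈ 867,322.6231.
Account B growth factor: e^(0.0275·11) = e^0.3025 ≈ 1.35323767642; balance ≈ 564,300.1111.
Account A is larger by 303,022.5121.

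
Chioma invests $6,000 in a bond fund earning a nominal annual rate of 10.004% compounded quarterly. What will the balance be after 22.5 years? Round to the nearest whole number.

$55,422

Periodic rate = 10.004%/4 = 0.02501; periods = 4·22.5 = 90.
A = 6,000·(1 + 0.02501)^90 ≈ 6,000·9.236963237 ≈ 55,421.7794.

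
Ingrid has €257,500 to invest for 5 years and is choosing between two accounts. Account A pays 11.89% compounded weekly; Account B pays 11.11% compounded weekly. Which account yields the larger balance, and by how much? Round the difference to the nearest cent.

Account A, by €17,797.26

A: (1 + 0.1189/52)^260 ≈ 1.81089529433, so 257,500 × 1.81089529433 ≈ 466,305.5383.
B: (1 + 0.1111/52)^260 ≈ 1.74177972393, so 257,500 × 1.74177972393 ≈ 448,508.2789.
Difference ≈ 17,797.2594 in favor of A.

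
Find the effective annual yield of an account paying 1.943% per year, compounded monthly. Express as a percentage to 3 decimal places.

1.960%

One year is 12 periods at 0.00161917 each: (1 + 0.00161917)^12 ≈ 1.019604.
EAR = 1.019604 − 1 ≈ 1.96040%.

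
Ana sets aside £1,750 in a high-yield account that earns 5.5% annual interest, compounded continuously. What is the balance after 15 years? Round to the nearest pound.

A = P·e^(rt) = 1,750·e^(0.055·15) = 1,750·e^0.825.
e^0.825 ≈ 2.281880765, so A ≈ 3,993.2913.

£3,993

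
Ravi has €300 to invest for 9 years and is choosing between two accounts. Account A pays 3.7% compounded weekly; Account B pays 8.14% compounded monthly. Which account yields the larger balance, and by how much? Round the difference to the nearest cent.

Account B, by €204.11

Account A growth factor: (1 + 0.037/52)^468 ≈ 1.3949821; balance ≈ 418.4946.
Account B growth factor: (1 + 0.0814/12)^108 ≈ 2.07534301; balance ≈ 622.6029.
Account B is larger by 204.1083.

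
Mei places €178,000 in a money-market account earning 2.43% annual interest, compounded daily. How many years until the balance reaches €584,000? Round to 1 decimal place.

48.9 years

We need (1 + 0.0000665753)^(365t) = 3.2809, so 365t = ln 3.2809 / ln 1.000067 ≈ 17846.8024.
t ≈ 17846.8024/365 = 48.8953 years.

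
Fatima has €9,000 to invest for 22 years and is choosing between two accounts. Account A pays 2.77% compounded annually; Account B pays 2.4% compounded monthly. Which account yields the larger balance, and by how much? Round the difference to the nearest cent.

Account A, by €1,165.53

Account A growth factor: (1 + 0.0277)^22 ≈ 1.8241470434; balance ≈ 16,417.3234.
Account B growth factor: (1 + 0.002)^264 ≈ 1.6946440232; balance ≈ 15,251.7962.
Account A is larger by 1,165.5272.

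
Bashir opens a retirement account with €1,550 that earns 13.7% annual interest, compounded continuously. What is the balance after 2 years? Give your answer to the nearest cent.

€2,038.58

A = P·e^(rt) = 1,550·e^(0.137·2) = 1,550·e^0.274.
e^0.274 ≈ 1.315214802, so A ≈ 2,038.5829.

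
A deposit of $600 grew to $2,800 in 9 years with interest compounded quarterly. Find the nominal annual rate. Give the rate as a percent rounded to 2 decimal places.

(1 + r/4)^36 = 2,800/600 = 4.66667.
1 + r/4 = 4.66667^(1/36) ≈ 1.043719, so r/4 ≈ 0.0437188.
r ≈ 4·0.0437188 = 17.48753%.

17.49%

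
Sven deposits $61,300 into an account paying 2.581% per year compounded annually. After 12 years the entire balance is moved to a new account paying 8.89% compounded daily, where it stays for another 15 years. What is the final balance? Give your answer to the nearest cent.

$315,736.50

Phase 1: 61,300·(1 + 0.02581)^12 ≈ 83,226.8803.
Phase 2: 83,226.8803·(1 + 0.0889/365)^5475 ≈ 315,736.5008.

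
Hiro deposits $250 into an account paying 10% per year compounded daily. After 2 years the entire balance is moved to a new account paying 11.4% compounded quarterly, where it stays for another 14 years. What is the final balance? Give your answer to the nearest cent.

Phase 1: 250·(1 + 0.1/365)^730 ≈ 305.3423.
Phase 2: 305.3423·(1 + 0.0285)^56 ≈ 1,473.0843.

$1,473.08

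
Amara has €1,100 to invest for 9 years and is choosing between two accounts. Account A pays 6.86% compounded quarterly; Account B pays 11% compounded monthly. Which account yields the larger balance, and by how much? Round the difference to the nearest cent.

A: (1 + 0.01715)^36 ≈ 1.844421277, so 1,100 × 1.844421277 ≈ 2,028.8634.
B: (1 + 0.11/12)^108 ≈ 2.679124441, so 1,100 × 2.679124441 ≈ 2,947.0369.
Difference ≈ 918.1735 in favor of B.

Account B, by €918.17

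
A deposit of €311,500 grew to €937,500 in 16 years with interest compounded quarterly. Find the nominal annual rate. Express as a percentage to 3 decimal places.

(1 + r/4)^64 = 937,500/311,500 = 3.00963.
1 + r/4 = 3.00963^(1/64) ≈ 1.017365, so r/4 ≈ 0.0173649.
r ≈ 4·0.0173649 = 6.94598%.

6.946%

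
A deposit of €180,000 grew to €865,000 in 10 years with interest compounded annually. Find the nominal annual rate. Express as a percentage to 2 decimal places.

17.00%

The 10-period growth factor is 865,000/180,000 = 4.80556.
r = 4.80556^(1/10) − 1 ≈ 0.169969, i.e. 16.99690%.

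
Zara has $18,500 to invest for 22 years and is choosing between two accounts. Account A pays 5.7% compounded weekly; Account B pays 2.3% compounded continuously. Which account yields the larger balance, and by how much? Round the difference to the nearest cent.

Account A, by $34,100.74

Account A growth factor: (1 + 0.057/52)^1144 ≈ 3.501926387; balance ≈ 64,785.6382.
Account B growth factor: e^(0.023·22) = e^0.506 ≈ 1.6586433348; balance ≈ 30,684.9017.
Account A is larger by 34,100.7365.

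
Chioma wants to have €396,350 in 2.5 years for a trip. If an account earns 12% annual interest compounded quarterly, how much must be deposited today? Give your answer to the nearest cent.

Growth factor = (1 + 0.03)^10 ≈ 1.34391637934.
P = 396,350/1.34391637934 ≈ 294,921.6232.

€294,921.62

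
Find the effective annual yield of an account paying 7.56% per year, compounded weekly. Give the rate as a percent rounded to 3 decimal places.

7.847%

One year is 52 periods at 0.00145385 each: (1 + 0.00145385)^52 ≈ 1.078472.
EAR = 1.078472 − 1 ≈ 7.84719%.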